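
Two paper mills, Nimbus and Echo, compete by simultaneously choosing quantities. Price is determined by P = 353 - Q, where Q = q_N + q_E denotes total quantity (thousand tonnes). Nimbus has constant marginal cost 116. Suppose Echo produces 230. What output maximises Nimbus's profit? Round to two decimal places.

With the rival's output fixed at 230, Nimbus's profit is π_N = (353 - 230 - q_N)q_N - (116q_N) = (123 - q_N)q_N - (116q_N).
∂π_N/∂q_N = 7 - 2q_N = 0, so q_N = 7/2.

3.50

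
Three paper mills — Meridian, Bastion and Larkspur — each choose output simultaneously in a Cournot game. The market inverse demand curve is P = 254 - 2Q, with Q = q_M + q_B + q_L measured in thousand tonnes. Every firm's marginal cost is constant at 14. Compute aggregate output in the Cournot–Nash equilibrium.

A representative firm's profit is π_i = q_i(254 - 2Q) - 14q_i.
First-order condition (treating rivals' output as given): 240 - 4q_i - 2·Σ_{j≠i} q_j = 0.
By symmetry each firm produces the same amount; substituting Σ_{j≠i} q_j = 2q_i yields q_i = 240/8 = 30.
Total output Q = 30 + 30 + 30 = 90.

90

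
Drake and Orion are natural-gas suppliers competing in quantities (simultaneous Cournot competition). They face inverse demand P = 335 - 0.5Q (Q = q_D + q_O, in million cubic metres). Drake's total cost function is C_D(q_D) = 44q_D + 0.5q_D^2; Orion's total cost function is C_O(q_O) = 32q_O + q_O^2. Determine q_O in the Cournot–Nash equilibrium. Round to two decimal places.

Drake's profit: π_D = (335 - 0.5Q)q_D - (44q_D + (1/2)q_D²). Setting ∂π_D/∂q_D = 0: 291 - 2q_D - (1/2)(q_O) = 0.
Orion's profit: π_O = (335 - 0.5Q)q_O - (32q_O + q_O²). Setting ∂π_O/∂q_O = 0: 303 - 3q_O - (1/2)(q_D) = 0.
Best responses: q_D = (291 - (1/2)q_O)/2, q_O = (303 - (1/2)q_D)/3.
Solving the pair: q_D = 125.4783, q_O = 1842/23.

80.09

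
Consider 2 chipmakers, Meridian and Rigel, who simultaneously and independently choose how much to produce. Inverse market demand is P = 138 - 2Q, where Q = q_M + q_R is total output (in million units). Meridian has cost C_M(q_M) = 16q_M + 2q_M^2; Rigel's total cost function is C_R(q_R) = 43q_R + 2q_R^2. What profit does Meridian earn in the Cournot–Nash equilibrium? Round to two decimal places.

686.44

Meridian's profit: π_M = (138 - 2Q)q_M - (16q_M + 2q_M²). Setting ∂π_M/∂q_M = 0: 122 - 8q_M - 2(q_R) = 0.
Rigel's profit: π_R = (138 - 2Q)q_R - (43q_R + 2q_R²). Setting ∂π_R/∂q_R = 0: 95 - 8q_R - 2(q_M) = 0.
Rearranging gives the reaction functions q_M = (122 - 2q_R)/8 and q_R = (95 - 2q_M)/8.
Substituting one into the other gives q_M = 131/10 and q_R = 43/5.
Price P = 138 - 2·(217/10) = 473/5.
Meridian's profit: (473/5)·(131/10) - 16·(131/10) - 2(131/10)² = 686.4400.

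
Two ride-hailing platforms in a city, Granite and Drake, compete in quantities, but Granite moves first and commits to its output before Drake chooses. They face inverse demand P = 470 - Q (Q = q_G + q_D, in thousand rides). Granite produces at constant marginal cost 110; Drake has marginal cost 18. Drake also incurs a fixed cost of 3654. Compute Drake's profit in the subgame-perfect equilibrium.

21627

Solve by backward induction. Given q_G, the follower Drake maximises π_D = (470 - q_G - q_D)q_D - 18q_D.
∂π_D/∂q_D = 452 - q_G - 2q_D = 0 gives the reaction function q_D = (452 - q_G)/2.
Granite substitutes q_D(q_G) into its own profit: π_G = q_G(470 - q_G - (452 - q_G)/2) - 110q_G = (244 - (1/2)q_G)q_G - 110q_G.
Leader FOC: 134 - q_G = 0, so q_G = 134.
Then q_D = (452 - 134)/2 = 159.
Price P = 470 - 293 = 177.
Drake's profit: (177 - 18)·159 - 3654 = 21627.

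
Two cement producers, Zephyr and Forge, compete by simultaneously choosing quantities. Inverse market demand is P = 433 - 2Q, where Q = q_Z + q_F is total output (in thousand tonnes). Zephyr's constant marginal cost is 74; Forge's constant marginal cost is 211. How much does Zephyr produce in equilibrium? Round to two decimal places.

82.67

Zephyr's profit: π_Z = (433 - 2Q)q_Z - (74q_Z). Setting ∂π_Z/∂q_Z = 0: 359 - 4q_Z - 2(q_F) = 0.
Forge's profit: π_F = (433 - 2Q)q_F - (211q_F). Setting ∂π_F/∂q_F = 0: 222 - 4q_F - 2(q_Z) = 0.
So q_Z = (359 - 2q_F)/4 and q_F = (222 - 2q_Z)/4.
Solving the pair: q_Z = 248/3, q_F = 85/6.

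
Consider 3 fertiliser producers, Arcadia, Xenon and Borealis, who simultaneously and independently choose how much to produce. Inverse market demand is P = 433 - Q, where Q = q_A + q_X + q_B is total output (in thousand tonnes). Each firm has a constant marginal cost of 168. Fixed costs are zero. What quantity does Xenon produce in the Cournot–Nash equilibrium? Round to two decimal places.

66.25

A representative firm's profit is π_i = q_i(433 - Q) - 168q_i.
Setting ∂π_i/∂q_i = 0 with rivals' quantities fixed: 265 - 2q_i - Σ_{j≠i} q_j = 0.
By symmetry each firm produces the same amount; substituting Σ_{j≠i} q_j = 2q_i yields q_i = 265/4.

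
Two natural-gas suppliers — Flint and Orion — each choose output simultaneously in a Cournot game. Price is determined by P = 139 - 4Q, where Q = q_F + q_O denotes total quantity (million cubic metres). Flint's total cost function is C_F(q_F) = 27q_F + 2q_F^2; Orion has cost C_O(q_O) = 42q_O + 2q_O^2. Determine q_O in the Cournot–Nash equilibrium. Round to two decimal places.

Flint's profit: π_F = (139 - 4Q)q_F - (27q_F + 2q_F²). Setting ∂π_F/∂q_F = 0: 112 - 12q_F - 4(q_O) = 0.
Orion's first-order condition: 97 - 12q_O - 4(q_F) = 0.
Best responses: q_F = (112 - 4q_O)/12, q_O = (97 - 4q_F)/12.
Substituting one into the other gives q_F = 239/32 and q_O = 179/32.

5.59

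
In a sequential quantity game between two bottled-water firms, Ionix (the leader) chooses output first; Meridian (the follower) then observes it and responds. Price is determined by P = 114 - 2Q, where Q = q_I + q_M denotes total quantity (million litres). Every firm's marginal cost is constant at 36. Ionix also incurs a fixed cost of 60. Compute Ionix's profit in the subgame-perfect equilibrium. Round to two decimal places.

320.25

The follower Meridian best-responds to any q_I: π_M = (114 - 2Q)q_M - 36q_M.
Setting the follower's marginal profit to zero, 78 - 2q_I - 4q_M = 0, i.e. q_M = (78 - 2q_I)/4.
The leader anticipates this reaction. Substituting into P = 114 - 2Q gives P = 75 - q_I, so π_I = (75 - q_I)q_I - 36q_I.
The leader's first-order condition 39 - 2q_I = 0 yields q_I = 39/2.
Then q_M = (78 - 2·(39/2))/4 = 39/4.
Price P = 114 - 2·(117/4) = 111/2.
Ionix's profit: (111/2 - 36)·(39/2) - 60 = 1281/4.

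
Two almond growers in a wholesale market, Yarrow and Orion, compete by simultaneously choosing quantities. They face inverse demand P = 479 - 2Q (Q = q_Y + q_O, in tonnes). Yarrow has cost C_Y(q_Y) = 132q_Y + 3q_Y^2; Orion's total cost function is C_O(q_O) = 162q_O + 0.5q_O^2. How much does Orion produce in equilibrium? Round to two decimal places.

Yarrow's profit: π_Y = (479 - 2Q)q_Y - (132q_Y + 3q_Y²). Setting ∂π_Y/∂q_Y = 0: 347 - 10q_Y - 2(q_O) = 0.
Orion's profit: π_O = (479 - 2Q)q_O - (162q_O + (1/2)q_O²). Setting ∂π_O/∂q_O = 0: 317 - 5q_O - 2(q_Y) = 0.
Best responses: q_Y = (347 - 2q_O)/10, q_O = (317 - 2q_Y)/5.
Substituting one into the other gives q_Y = 1101/46 and q_O = 1238/23.

53.83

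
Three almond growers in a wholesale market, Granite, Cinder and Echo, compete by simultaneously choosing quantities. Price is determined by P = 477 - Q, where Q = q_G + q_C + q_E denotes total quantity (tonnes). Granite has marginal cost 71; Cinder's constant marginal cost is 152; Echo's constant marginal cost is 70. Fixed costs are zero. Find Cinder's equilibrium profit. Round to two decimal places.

Granite's profit: π_G = (477 - Q)q_G - (71q_G). Setting ∂π_G/∂q_G = 0: 406 - 2q_G - (q_C + q_E) = 0.
Cinder's profit: π_C = (477 - Q)q_C - (152q_C). Setting ∂π_C/∂q_C = 0: 325 - 2q_C - (q_G + q_E) = 0.
Echo's profit: π_E = (477 - Q)q_E - (70q_E). Setting ∂π_E/∂q_E = 0: 407 - 2q_E - (q_G + q_C) = 0.
Adding the 3 first-order conditions: 1138 − 4Q = 0, so Q = 569/2.
Back-substituting: q_G = (406 − 569/2) = 243/2, q_C = (325 − 569/2) = 81/2, q_E = (407 − 569/2) = 245/2.
Price P = 477 - 569/2 = 385/2.
Cinder's profit: (385/2 - 152)·(81/2) = 1640.2500.

1640.25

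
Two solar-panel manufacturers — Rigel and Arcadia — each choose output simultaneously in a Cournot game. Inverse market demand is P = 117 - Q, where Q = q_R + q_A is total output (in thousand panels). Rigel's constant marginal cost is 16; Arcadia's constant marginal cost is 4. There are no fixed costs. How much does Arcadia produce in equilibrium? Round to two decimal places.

41.67

Rigel's profit: π_R = (117 - Q)q_R - (16q_R). Setting ∂π_R/∂q_R = 0: 101 - 2q_R - (q_A) = 0.
Arcadia's profit: π_A = (117 - Q)q_A - (4q_A). Setting ∂π_A/∂q_A = 0: 113 - 2q_A - (q_R) = 0.
Best responses: q_R = (101 - q_A)/2, q_A = (113 - q_R)/2.
Substituting one into the other gives q_R = 89/3 and q_A = 125/3.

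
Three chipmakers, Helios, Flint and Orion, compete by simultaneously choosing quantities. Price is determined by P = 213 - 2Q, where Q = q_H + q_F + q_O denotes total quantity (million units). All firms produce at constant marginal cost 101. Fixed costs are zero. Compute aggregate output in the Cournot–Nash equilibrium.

Each firm earns π_i = (213 - 2Q)q_i - 101q_i.
Setting ∂π_i/∂q_i = 0 with rivals' quantities fixed: 112 - 4q_i - 2·Σ_{j≠i} q_j = 0.
By symmetry each firm produces the same amount; substituting Σ_{j≠i} q_j = 2q_i yields q_i = 112/8 = 14.
Total output Q = 14 + 14 + 14 = 42.

42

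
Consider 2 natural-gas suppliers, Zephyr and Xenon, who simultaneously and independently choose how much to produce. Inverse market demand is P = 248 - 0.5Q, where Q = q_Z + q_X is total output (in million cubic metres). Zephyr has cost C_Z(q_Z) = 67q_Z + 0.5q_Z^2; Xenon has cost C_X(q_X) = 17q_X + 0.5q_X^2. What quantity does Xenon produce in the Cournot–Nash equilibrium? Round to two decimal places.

Zephyr's profit: π_Z = (248 - 0.5Q)q_Z - (67q_Z + (1/2)q_Z²). Setting ∂π_Z/∂q_Z = 0: 181 - 2q_Z - (1/2)(q_X) = 0.
Xenon's first-order condition: 231 - 2q_X - (1/2)(q_Z) = 0.
So q_Z = (181 - (1/2)q_X)/2 and q_X = (231 - (1/2)q_Z)/2.
Substituting one into the other gives q_Z = 986/15 and q_X = 1486/15.

99.07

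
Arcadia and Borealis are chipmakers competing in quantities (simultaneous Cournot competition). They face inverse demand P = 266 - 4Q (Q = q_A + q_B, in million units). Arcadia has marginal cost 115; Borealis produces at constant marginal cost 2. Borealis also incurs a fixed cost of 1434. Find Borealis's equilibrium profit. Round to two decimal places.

Arcadia's profit: π_A = (266 - 4Q)q_A - (115q_A). Setting ∂π_A/∂q_A = 0: 151 - 8q_A - 4(q_B) = 0.
Borealis's first-order condition: 264 - 8q_B - 4(q_A) = 0.
So q_A = (151 - 4q_B)/8 and q_B = (264 - 4q_A)/8.
Solving the pair: q_A = 19/6, q_B = 377/12.
Price P = 266 - 4·(415/12) = 383/3.
Borealis's profit: (383/3 - 2)·(377/12) - 1434 = 2514.0278.

2514.03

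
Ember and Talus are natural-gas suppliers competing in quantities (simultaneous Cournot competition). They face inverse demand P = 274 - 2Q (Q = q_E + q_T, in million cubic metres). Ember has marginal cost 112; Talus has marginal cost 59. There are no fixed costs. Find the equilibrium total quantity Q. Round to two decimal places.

62.83

Ember's profit: π_E = (274 - 2Q)q_E - (112q_E). Setting ∂π_E/∂q_E = 0: 162 - 4q_E - 2(q_T) = 0.
Talus's profit: π_T = (274 - 2Q)q_T - (59q_T). Setting ∂π_T/∂q_T = 0: 215 - 4q_T - 2(q_E) = 0.
So q_E = (162 - 2q_T)/4 and q_T = (215 - 2q_E)/4.
Substituting one into the other gives q_E = 109/6 and q_T = 134/3.
Total output Q = 109/6 + 134/3 = 377/6.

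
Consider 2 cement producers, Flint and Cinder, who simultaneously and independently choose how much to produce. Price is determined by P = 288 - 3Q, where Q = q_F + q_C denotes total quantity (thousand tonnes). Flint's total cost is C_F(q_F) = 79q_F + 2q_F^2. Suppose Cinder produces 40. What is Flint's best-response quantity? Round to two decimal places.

8.90

With the rival's output fixed at 40, Flint's profit is π_F = (288 - 3·40 - 3q_F)q_F - (79q_F + 2q_F²) = (168 - 3q_F)q_F - (79q_F + 2q_F²).
∂π_F/∂q_F = 89 - 10q_F = 0, so q_F = 89/10.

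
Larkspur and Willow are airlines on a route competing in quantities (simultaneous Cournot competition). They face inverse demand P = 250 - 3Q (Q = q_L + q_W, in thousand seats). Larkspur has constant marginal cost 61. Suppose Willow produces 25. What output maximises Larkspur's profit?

With the rival's output fixed at 25, Larkspur's profit is π_L = (250 - 3·25 - 3q_L)q_L - (61q_L) = (175 - 3q_L)q_L - (61q_L).
∂π_L/∂q_L = 114 - 6q_L = 0, so q_L = 19.

19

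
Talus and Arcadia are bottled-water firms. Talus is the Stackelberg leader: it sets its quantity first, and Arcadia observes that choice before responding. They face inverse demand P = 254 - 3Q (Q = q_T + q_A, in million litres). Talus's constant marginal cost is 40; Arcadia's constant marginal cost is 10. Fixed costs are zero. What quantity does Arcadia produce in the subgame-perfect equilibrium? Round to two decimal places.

The follower Arcadia best-responds to any q_T: π_A = (254 - 3Q)q_A - 10q_A.
Setting the follower's marginal profit to zero, 244 - 3q_T - 6q_A = 0, i.e. q_A = (244 - 3q_T)/6.
Talus substitutes q_A(q_T) into its own profit: π_T = q_T(254 - 3q_T - (244 - 3q_T)/2) - 40q_T = (132 - (3/2)q_T)q_T - 40q_T.
Maximising: ∂π_T/∂q_T = 92 - 3q_T = 0, giving q_T = 92/3.
Then q_A = (244 - 3·(92/3))/6 = 76/3.

25.33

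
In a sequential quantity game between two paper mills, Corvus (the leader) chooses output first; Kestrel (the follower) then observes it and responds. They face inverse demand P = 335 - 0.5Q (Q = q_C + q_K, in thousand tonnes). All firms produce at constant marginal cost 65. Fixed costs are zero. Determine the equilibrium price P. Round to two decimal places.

The follower Kestrel best-responds to any q_C: π_K = (335 - 0.5Q)q_K - 65q_K.
∂π_K/∂q_K = 270 - (1/2)q_C - q_K = 0 gives the reaction function q_K = (270 - (1/2)q_C).
Corvus substitutes q_K(q_C) into its own profit: π_C = q_C(335 - (1/2)q_C - (270 - (1/2)q_C)/2) - 65q_C = (200 - (1/4)q_C)q_C - 65q_C.
Maximising: ∂π_C/∂q_C = 135 - (1/2)q_C = 0, giving q_C = 270.
Then q_K = (270 - (1/2)·270) = 135.
Total output Q = 405, so price P = 335 - (1/2)·405 = 265/2.

132.50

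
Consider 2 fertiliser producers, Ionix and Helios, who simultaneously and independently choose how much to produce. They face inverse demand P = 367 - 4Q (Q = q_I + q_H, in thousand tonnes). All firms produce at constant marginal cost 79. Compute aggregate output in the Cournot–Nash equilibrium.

48

Each firm earns π_i = (367 - 4Q)q_i - 79q_i.
First-order condition (treating rivals' output as given): 288 - 8q_i - 4q_j = 0.
By symmetry each firm produces the same amount; substituting q_j = q_i yields q_i = 288/12 = 24.
Total output Q = 24 + 24 = 48.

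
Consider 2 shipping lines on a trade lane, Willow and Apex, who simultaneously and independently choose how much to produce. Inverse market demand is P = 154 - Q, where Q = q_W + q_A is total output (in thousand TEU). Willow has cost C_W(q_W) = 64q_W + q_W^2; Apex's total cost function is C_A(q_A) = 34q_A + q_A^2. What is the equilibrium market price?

Willow's profit: π_W = (154 - Q)q_W - (64q_W + q_W²). Setting ∂π_W/∂q_W = 0: 90 - 4q_W - (q_A) = 0.
Apex's profit: π_A = (154 - Q)q_A - (34q_A + q_A²). Setting ∂π_A/∂q_A = 0: 120 - 4q_A - (q_W) = 0.
Rearranging gives the reaction functions q_W = (90 - q_A)/4 and q_A = (120 - q_W)/4.
Substituting one into the other gives q_W = 16 and q_A = 26.
Total output Q = 42, so price P = 154 - 42 = 112.

112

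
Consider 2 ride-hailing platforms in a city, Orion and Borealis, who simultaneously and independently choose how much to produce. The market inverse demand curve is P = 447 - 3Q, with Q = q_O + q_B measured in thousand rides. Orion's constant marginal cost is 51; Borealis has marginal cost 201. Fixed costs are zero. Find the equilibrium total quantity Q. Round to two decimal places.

Orion's profit: π_O = (447 - 3Q)q_O - (51q_O). Setting ∂π_O/∂q_O = 0: 396 - 6q_O - 3(q_B) = 0.
Borealis's profit: π_B = (447 - 3Q)q_B - (201q_B). Setting ∂π_B/∂q_B = 0: 246 - 6q_B - 3(q_O) = 0.
Best responses: q_O = (396 - 3q_B)/6, q_B = (246 - 3q_O)/6.
Substituting one into the other gives q_O = 182/3 and q_B = 32/3.
Total output Q = 182/3 + 32/3 = 214/3.

71.33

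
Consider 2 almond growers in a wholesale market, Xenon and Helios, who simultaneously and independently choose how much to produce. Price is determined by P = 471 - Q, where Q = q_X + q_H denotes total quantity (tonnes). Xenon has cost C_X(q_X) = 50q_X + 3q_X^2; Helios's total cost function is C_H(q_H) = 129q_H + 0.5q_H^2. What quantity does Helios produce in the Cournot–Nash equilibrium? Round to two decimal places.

100.65

Xenon's profit: π_X = (471 - Q)q_X - (50q_X + 3q_X²). Setting ∂π_X/∂q_X = 0: 421 - 8q_X - (q_H) = 0.
Helios's profit: π_H = (471 - Q)q_H - (129q_H + (1/2)q_H²). Setting ∂π_H/∂q_H = 0: 342 - 3q_H - (q_X) = 0.
Best responses: q_X = (421 - q_H)/8, q_H = (342 - q_X)/3.
Substituting one into the other gives q_X = 921/23 and q_H = 100.6522.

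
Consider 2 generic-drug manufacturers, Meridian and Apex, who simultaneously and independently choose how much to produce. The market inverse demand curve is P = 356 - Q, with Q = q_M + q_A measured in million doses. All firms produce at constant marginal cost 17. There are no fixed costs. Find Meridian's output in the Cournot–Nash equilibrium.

Each firm earns π_i = (356 - Q)q_i - 17q_i.
Setting ∂π_i/∂q_i = 0 with rivals' quantities fixed: 339 - 2q_i - q_j = 0.
By symmetry each firm produces the same amount; substituting q_j = q_i yields q_i = 339/3 = 113.

113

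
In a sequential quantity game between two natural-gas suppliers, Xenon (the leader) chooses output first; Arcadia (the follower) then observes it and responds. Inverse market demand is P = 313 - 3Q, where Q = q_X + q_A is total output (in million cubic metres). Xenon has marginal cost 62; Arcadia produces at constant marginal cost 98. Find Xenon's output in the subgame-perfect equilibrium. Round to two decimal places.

The follower Arcadia best-responds to any q_X: π_A = (313 - 3Q)q_A - 98q_A.
Setting the follower's marginal profit to zero, 215 - 3q_X - 6q_A = 0, i.e. q_A = (215 - 3q_X)/6.
Xenon substitutes q_A(q_X) into its own profit: π_X = q_X(313 - 3q_X - (215 - 3q_X)/2) - 62q_X = (411/2 - (3/2)q_X)q_X - 62q_X.
Leader FOC: 287/2 - 3q_X = 0, so q_X = 287/6.
Then q_A = (215 - 3·(287/6))/6 = 143/12.

47.83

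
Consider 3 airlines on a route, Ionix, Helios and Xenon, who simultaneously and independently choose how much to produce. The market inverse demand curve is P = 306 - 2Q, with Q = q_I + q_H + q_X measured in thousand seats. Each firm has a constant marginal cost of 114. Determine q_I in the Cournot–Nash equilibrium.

A representative firm's profit is π_i = q_i(306 - 2Q) - 114q_i.
Setting ∂π_i/∂q_i = 0 with rivals' quantities fixed: 192 - 4q_i - 2·Σ_{j≠i} q_j = 0.
By symmetry each firm produces the same amount; substituting Σ_{j≠i} q_j = 2q_i yields q_i = 192/8 = 24.

24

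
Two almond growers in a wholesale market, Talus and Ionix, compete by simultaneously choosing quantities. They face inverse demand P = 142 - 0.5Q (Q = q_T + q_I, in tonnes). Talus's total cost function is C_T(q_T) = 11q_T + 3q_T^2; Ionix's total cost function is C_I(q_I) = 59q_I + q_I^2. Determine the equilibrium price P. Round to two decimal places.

121.11

Talus's profit: π_T = (142 - 0.5Q)q_T - (11q_T + 3q_T²). Setting ∂π_T/∂q_T = 0: 131 - 7q_T - (1/2)(q_I) = 0.
Ionix's profit: π_I = (142 - 0.5Q)q_I - (59q_I + q_I²). Setting ∂π_I/∂q_I = 0: 83 - 3q_I - (1/2)(q_T) = 0.
Best responses: q_T = (131 - (1/2)q_I)/7, q_I = (83 - (1/2)q_T)/3.
Substituting one into the other gives q_T = 1406/83 and q_I = 24.8434.
Total output Q = 41.7831, so price P = 142 - (1/2)·41.7831 = 121.1084.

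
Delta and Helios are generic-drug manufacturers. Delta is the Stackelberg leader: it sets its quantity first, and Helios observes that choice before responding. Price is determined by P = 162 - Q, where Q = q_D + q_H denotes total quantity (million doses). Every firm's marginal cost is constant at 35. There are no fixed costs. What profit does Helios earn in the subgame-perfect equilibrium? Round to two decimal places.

The follower Helios best-responds to any q_D: π_H = (162 - Q)q_H - 35q_H.
∂π_H/∂q_H = 127 - q_D - 2q_H = 0 gives the reaction function q_H = (127 - q_D)/2.
The leader anticipates this reaction. Substituting into P = 162 - Q gives P = 197/2 - (1/2)q_D, so π_D = (197/2 - (1/2)q_D)q_D - 35q_D.
The leader's first-order condition 127/2 - q_D = 0 yields q_D = 127/2.
Then q_H = (127 - 127/2)/2 = 127/4.
Price P = 162 - 381/4 = 267/4.
Helios's profit: (267/4 - 35)·(127/4) = 1008.0625.

1008.06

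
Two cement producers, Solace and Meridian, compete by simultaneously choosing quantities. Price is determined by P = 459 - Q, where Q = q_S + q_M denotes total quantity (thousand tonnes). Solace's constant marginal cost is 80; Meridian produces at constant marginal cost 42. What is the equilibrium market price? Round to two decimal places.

Solace's profit: π_S = (459 - Q)q_S - (80q_S). Setting ∂π_S/∂q_S = 0: 379 - 2q_S - (q_M) = 0.
Meridian's first-order condition: 417 - 2q_M - (q_S) = 0.
Best responses: q_S = (379 - q_M)/2, q_M = (417 - q_S)/2.
Solving the pair: q_S = 341/3, q_M = 455/3.
Total output Q = 796/3, so price P = 459 - 796/3 = 581/3.

193.67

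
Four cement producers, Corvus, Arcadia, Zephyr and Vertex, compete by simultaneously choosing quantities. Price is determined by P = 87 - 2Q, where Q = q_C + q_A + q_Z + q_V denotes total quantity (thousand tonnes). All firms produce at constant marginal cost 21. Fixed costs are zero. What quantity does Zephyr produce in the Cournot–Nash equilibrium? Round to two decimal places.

6.60

Each firm earns π_i = (87 - 2Q)q_i - 21q_i.
Setting ∂π_i/∂q_i = 0 with rivals' quantities fixed: 66 - 4q_i - 2·Σ_{j≠i} q_j = 0.
With identical firms every q_j equals q_i, so Σ_{j≠i} q_j = 3q_i and 66 = 10q_i, giving q_i = 33/5.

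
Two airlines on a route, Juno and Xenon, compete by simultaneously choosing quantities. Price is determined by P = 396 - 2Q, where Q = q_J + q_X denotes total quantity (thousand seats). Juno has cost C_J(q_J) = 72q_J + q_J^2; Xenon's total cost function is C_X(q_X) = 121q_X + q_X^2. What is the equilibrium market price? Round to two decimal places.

246.25

Juno's profit: π_J = (396 - 2Q)q_J - (72q_J + q_J²). Setting ∂π_J/∂q_J = 0: 324 - 6q_J - 2(q_X) = 0.
Xenon's first-order condition: 275 - 6q_X - 2(q_J) = 0.
Best responses: q_J = (324 - 2q_X)/6, q_X = (275 - 2q_J)/6.
Solving the pair: q_J = 697/16, q_X = 501/16.
Total output Q = 599/8, so price P = 396 - 2·(599/8) = 985/4.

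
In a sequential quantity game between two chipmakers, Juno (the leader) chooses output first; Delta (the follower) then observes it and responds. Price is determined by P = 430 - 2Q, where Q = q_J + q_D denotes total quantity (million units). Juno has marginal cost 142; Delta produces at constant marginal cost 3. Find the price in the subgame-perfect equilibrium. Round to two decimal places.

The follower Delta best-responds to any q_J: π_D = (430 - 2Q)q_D - 3q_D.
∂π_D/∂q_D = 427 - 2q_J - 4q_D = 0 gives the reaction function q_D = (427 - 2q_J)/4.
Juno substitutes q_D(q_J) into its own profit: π_J = q_J(430 - 2q_J - (427 - 2q_J)/2) - 142q_J = (433/2 - q_J)q_J - 142q_J.
The leader's first-order condition 149/2 - 2q_J = 0 yields q_J = 149/4.
Then q_D = (427 - 2·(149/4))/4 = 705/8.
Total output Q = 1003/8, so price P = 430 - 2·(1003/8) = 717/4.

179.25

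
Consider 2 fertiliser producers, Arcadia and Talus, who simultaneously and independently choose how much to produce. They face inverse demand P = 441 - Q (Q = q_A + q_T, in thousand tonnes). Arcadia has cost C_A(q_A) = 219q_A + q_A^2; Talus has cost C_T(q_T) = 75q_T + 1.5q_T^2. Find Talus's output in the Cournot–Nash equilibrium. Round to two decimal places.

Arcadia's profit: π_A = (441 - Q)q_A - (219q_A + q_A²). Setting ∂π_A/∂q_A = 0: 222 - 4q_A - (q_T) = 0.
Talus's profit: π_T = (441 - Q)q_T - (75q_T + (3/2)q_T²). Setting ∂π_T/∂q_T = 0: 366 - 5q_T - (q_A) = 0.
Best responses: q_A = (222 - q_T)/4, q_T = (366 - q_A)/5.
Solving the pair: q_A = 744/19, q_T = 1242/19.

65.37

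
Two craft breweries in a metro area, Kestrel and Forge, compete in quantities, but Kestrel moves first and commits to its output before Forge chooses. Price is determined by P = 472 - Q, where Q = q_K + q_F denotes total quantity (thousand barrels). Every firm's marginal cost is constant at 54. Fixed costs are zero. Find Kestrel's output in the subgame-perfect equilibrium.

209

The follower Forge best-responds to any q_K: π_F = (472 - Q)q_F - 54q_F.
∂π_F/∂q_F = 418 - q_K - 2q_F = 0 gives the reaction function q_F = (418 - q_K)/2.
Kestrel substitutes q_F(q_K) into its own profit: π_K = q_K(472 - q_K - (418 - q_K)/2) - 54q_K = (263 - (1/2)q_K)q_K - 54q_K.
Leader FOC: 209 - q_K = 0, so q_K = 209.
Then q_F = (418 - 209)/2 = 209/2.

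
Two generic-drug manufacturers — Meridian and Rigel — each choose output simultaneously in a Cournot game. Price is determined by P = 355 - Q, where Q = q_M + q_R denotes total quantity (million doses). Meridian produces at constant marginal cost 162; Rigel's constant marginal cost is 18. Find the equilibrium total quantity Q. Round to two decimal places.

176.67

Meridian's profit: π_M = (355 - Q)q_M - (162q_M). Setting ∂π_M/∂q_M = 0: 193 - 2q_M - (q_R) = 0.
Rigel's first-order condition: 337 - 2q_R - (q_M) = 0.
So q_M = (193 - q_R)/2 and q_R = (337 - q_M)/2.
Substituting one into the other gives q_M = 49/3 and q_R = 481/3.
Total output Q = 49/3 + 481/3 = 530/3.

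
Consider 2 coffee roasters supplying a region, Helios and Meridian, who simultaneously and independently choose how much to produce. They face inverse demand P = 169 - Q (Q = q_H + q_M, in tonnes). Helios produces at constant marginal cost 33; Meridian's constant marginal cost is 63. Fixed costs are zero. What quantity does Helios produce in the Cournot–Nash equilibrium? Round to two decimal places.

Helios's profit: π_H = (169 - Q)q_H - (33q_H). Setting ∂π_H/∂q_H = 0: 136 - 2q_H - (q_M) = 0.
Meridian's profit: π_M = (169 - Q)q_M - (63q_M). Setting ∂π_M/∂q_M = 0: 106 - 2q_M - (q_H) = 0.
Best responses: q_H = (136 - q_M)/2, q_M = (106 - q_H)/2.
Solving the pair: q_H = 166/3, q_M = 76/3.

55.33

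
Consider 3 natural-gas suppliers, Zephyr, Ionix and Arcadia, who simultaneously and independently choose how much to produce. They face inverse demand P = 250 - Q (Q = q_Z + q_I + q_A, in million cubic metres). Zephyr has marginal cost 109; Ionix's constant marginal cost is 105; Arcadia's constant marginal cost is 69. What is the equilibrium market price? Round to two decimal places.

Zephyr's profit: π_Z = (250 - Q)q_Z - (109q_Z). Setting ∂π_Z/∂q_Z = 0: 141 - 2q_Z - (q_I + q_A) = 0.
Ionix's first-order condition: 145 - 2q_I - (q_Z + q_A) = 0.
Arcadia's profit: π_A = (250 - Q)q_A - (69q_A). Setting ∂π_A/∂q_A = 0: 181 - 2q_A - (q_Z + q_I) = 0.
Adding the 3 first-order conditions: 467 − 4Q = 0, so Q = 467/4.
Back-substituting: q_Z = (141 − 467/4) = 97/4, q_I = (145 − 467/4) = 113/4, q_A = (181 − 467/4) = 257/4.
Total output Q = 467/4, so price P = 250 - 467/4 = 533/4.

133.25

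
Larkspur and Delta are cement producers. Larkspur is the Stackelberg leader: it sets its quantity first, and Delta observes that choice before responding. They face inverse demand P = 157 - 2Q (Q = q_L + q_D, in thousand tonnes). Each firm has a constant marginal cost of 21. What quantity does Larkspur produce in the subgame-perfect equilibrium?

34

The follower Delta best-responds to any q_L: π_D = (157 - 2Q)q_D - 21q_D.
Follower FOC: 136 - 2q_L - 4q_D = 0, so q_D(q_L) = (136 - 2q_L)/4.
Larkspur substitutes q_D(q_L) into its own profit: π_L = q_L(157 - 2q_L - (136 - 2q_L)/2) - 21q_L = (89 - q_L)q_L - 21q_L.
Leader FOC: 68 - 2q_L = 0, so q_L = 34.
Then q_D = (136 - 2·34)/4 = 17.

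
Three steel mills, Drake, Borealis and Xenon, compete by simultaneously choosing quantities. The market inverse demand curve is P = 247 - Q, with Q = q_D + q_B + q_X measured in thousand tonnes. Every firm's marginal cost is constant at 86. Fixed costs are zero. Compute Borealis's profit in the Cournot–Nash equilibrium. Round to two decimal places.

A representative firm's profit is π_i = q_i(247 - Q) - 86q_i.
Setting ∂π_i/∂q_i = 0 with rivals' quantities fixed: 161 - 2q_i - Σ_{j≠i} q_j = 0.
With identical firms every q_j equals q_i, so Σ_{j≠i} q_j = 2q_i and 161 = 4q_i, giving q_i = 161/4.
Price P = 247 - 483/4 = 505/4.
Borealis's profit: (505/4 - 86)·(161/4) = 1620.0625.

1620.06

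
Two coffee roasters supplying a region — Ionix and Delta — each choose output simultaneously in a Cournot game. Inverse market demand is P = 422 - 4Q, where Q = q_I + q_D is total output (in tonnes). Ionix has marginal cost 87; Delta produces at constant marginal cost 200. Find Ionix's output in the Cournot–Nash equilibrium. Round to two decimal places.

Ionix's profit: π_I = (422 - 4Q)q_I - (87q_I). Setting ∂π_I/∂q_I = 0: 335 - 8q_I - 4(q_D) = 0.
Delta's first-order condition: 222 - 8q_D - 4(q_I) = 0.
Best responses: q_I = (335 - 4q_D)/8, q_D = (222 - 4q_I)/8.
Substituting one into the other gives q_I = 112/3 and q_D = 109/12.

37.33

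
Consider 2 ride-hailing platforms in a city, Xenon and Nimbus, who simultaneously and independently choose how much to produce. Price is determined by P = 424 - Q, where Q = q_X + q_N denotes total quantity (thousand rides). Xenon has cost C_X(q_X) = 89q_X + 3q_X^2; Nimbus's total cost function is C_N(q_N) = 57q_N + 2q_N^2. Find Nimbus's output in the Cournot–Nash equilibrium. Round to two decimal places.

Xenon's profit: π_X = (424 - Q)q_X - (89q_X + 3q_X²). Setting ∂π_X/∂q_X = 0: 335 - 8q_X - (q_N) = 0.
Nimbus's first-order condition: 367 - 6q_N - (q_X) = 0.
Best responses: q_X = (335 - q_N)/8, q_N = (367 - q_X)/6.
Substituting one into the other gives q_X = 1643/47 and q_N = 55.3404.

55.34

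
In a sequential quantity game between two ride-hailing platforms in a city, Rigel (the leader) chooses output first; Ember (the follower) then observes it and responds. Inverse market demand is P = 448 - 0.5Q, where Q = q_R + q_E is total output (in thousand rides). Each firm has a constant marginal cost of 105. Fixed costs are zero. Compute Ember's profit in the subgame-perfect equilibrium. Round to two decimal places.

14706.13

Solve by backward induction. Given q_R, the follower Ember maximises π_E = (448 - (1/2)q_R - (1/2)q_E)q_E - 105q_E.
Setting the follower's marginal profit to zero, 343 - (1/2)q_R - q_E = 0, i.e. q_E = (343 - (1/2)q_R).
The leader anticipates this reaction. Substituting into P = 448 - 0.5Q gives P = 553/2 - (1/4)q_R, so π_R = (553/2 - (1/4)q_R)q_R - 105q_R.
Leader FOC: 343/2 - (1/2)q_R = 0, so q_R = 343.
Then q_E = (343 - (1/2)·343) = 343/2.
Price P = 448 - (1/2)·(1029/2) = 763/4.
Ember's profit: (763/4 - 105)·(343/2) = 14706.1250.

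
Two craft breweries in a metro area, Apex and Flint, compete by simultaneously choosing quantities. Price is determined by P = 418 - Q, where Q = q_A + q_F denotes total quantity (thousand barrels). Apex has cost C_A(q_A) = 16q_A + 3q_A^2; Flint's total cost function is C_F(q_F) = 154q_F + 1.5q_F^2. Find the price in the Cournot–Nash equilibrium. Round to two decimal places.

329.38

Apex's profit: π_A = (418 - Q)q_A - (16q_A + 3q_A²). Setting ∂π_A/∂q_A = 0: 402 - 8q_A - (q_F) = 0.
Flint's first-order condition: 264 - 5q_F - (q_A) = 0.
Best responses: q_A = (402 - q_F)/8, q_F = (264 - q_A)/5.
Substituting one into the other gives q_A = 582/13 and q_F = 570/13.
Total output Q = 1152/13, so price P = 418 - 1152/13 = 329.3846.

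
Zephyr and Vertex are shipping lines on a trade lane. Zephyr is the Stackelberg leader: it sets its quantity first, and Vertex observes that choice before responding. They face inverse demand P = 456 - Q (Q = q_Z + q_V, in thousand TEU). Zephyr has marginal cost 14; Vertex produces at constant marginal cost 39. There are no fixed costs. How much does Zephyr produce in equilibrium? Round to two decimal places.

Solve by backward induction. Given q_Z, the follower Vertex maximises π_V = (456 - q_Z - q_V)q_V - 39q_V.
∂π_V/∂q_V = 417 - q_Z - 2q_V = 0 gives the reaction function q_V = (417 - q_Z)/2.
Zephyr substitutes q_V(q_Z) into its own profit: π_Z = q_Z(456 - q_Z - (417 - q_Z)/2) - 14q_Z = (495/2 - (1/2)q_Z)q_Z - 14q_Z.
The leader's first-order condition 467/2 - q_Z = 0 yields q_Z = 467/2.
Then q_V = (417 - 467/2)/2 = 367/4.

233.50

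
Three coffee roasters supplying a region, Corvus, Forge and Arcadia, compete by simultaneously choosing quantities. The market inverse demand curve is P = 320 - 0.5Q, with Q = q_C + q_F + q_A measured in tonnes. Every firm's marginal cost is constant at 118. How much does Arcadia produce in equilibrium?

101

Each firm earns π_i = (320 - 0.5Q)q_i - 118q_i.
First-order condition (treating rivals' output as given): 202 - q_i - (1/2)·Σ_{j≠i} q_j = 0.
With identical firms every q_j equals q_i, so Σ_{j≠i} q_j = 2q_i and 202 = 2q_i, giving q_i = 101.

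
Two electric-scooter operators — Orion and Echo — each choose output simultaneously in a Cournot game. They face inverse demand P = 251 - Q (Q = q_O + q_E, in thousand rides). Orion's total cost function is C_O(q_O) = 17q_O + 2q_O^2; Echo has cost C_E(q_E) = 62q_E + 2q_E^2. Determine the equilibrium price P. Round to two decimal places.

190.57

Orion's profit: π_O = (251 - Q)q_O - (17q_O + 2q_O²). Setting ∂π_O/∂q_O = 0: 234 - 6q_O - (q_E) = 0.
Echo's profit: π_E = (251 - Q)q_E - (62q_E + 2q_E²). Setting ∂π_E/∂q_E = 0: 189 - 6q_E - (q_O) = 0.
Best responses: q_O = (234 - q_E)/6, q_E = (189 - q_O)/6.
Substituting one into the other gives q_O = 243/7 and q_E = 180/7.
Total output Q = 423/7, so price P = 251 - 423/7 = 1334/7.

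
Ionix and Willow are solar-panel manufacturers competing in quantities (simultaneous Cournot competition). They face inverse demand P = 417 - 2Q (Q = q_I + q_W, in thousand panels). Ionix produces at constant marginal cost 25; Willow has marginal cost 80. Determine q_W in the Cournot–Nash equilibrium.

47

Ionix's profit: π_I = (417 - 2Q)q_I - (25q_I). Setting ∂π_I/∂q_I = 0: 392 - 4q_I - 2(q_W) = 0.
Willow's profit: π_W = (417 - 2Q)q_W - (80q_W). Setting ∂π_W/∂q_W = 0: 337 - 4q_W - 2(q_I) = 0.
Rearranging gives the reaction functions q_I = (392 - 2q_W)/4 and q_W = (337 - 2q_I)/4.
Substituting one into the other gives q_I = 149/2 and q_W = 47.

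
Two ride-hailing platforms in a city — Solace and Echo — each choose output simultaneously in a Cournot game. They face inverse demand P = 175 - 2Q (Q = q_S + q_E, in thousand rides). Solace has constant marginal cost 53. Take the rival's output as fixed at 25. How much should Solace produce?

With the rival's output fixed at 25, Solace's profit is π_S = (175 - 2·25 - 2q_S)q_S - (53q_S) = (125 - 2q_S)q_S - (53q_S).
∂π_S/∂q_S = 72 - 4q_S = 0, so q_S = 18.

18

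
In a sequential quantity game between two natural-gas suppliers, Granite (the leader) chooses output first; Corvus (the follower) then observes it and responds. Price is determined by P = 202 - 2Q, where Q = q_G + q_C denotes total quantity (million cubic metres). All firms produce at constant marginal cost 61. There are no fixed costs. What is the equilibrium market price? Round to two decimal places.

Solve by backward induction. Given q_G, the follower Corvus maximises π_C = (202 - 2q_G - 2q_C)q_C - 61q_C.
Follower FOC: 141 - 2q_G - 4q_C = 0, so q_C(q_G) = (141 - 2q_G)/4.
The leader anticipates this reaction. Substituting into P = 202 - 2Q gives P = 263/2 - q_G, so π_G = (263/2 - q_G)q_G - 61q_G.
Maximising: ∂π_G/∂q_G = 141/2 - 2q_G = 0, giving q_G = 141/4.
Then q_C = (141 - 2·(141/4))/4 = 141/8.
Total output Q = 423/8, so price P = 202 - 2·(423/8) = 385/4.

96.25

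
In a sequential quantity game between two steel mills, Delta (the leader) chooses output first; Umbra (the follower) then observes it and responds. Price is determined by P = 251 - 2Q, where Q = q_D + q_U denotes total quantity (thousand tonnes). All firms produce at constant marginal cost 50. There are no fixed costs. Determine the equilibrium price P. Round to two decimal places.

The follower Umbra best-responds to any q_D: π_U = (251 - 2Q)q_U - 50q_U.
Setting the follower's marginal profit to zero, 201 - 2q_D - 4q_U = 0, i.e. q_U = (201 - 2q_D)/4.
The leader anticipates this reaction. Substituting into P = 251 - 2Q gives P = 301/2 - q_D, so π_D = (301/2 - q_D)q_D - 50q_D.
Leader FOC: 201/2 - 2q_D = 0, so q_D = 201/4.
Then q_U = (201 - 2·(201/4))/4 = 201/8.
Total output Q = 603/8, so price P = 251 - 2·(603/8) = 401/4.

100.25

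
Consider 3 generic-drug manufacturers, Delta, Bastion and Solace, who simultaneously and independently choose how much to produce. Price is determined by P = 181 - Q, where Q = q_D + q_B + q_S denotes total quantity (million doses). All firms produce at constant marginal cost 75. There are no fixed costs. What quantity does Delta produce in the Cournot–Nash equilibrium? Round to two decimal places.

A representative firm's profit is π_i = q_i(181 - Q) - 75q_i.
Setting ∂π_i/∂q_i = 0 with rivals' quantities fixed: 106 - 2q_i - Σ_{j≠i} q_j = 0.
With identical firms every q_j equals q_i, so Σ_{j≠i} q_j = 2q_i and 106 = 4q_i, giving q_i = 53/2.

26.50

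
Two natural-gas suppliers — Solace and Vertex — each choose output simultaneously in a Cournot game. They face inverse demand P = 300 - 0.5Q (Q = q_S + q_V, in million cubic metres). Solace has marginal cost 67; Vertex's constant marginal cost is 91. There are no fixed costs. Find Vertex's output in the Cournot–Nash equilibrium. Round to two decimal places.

Solace's profit: π_S = (300 - 0.5Q)q_S - (67q_S). Setting ∂π_S/∂q_S = 0: 233 - q_S - (1/2)(q_V) = 0.
Vertex's first-order condition: 209 - q_V - (1/2)(q_S) = 0.
Best responses: q_S = (233 - (1/2)q_V), q_V = (209 - (1/2)q_S).
Substituting one into the other gives q_S = 514/3 and q_V = 370/3.

123.33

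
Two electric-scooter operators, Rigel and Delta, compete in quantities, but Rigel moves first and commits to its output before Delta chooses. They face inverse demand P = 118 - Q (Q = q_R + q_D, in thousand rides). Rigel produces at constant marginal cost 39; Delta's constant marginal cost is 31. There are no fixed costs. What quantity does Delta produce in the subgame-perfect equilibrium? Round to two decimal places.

Solve by backward induction. Given q_R, the follower Delta maximises π_D = (118 - q_R - q_D)q_D - 31q_D.
Follower FOC: 87 - q_R - 2q_D = 0, so q_D(q_R) = (87 - q_R)/2.
Rigel substitutes q_D(q_R) into its own profit: π_R = q_R(118 - q_R - (87 - q_R)/2) - 39q_R = (149/2 - (1/2)q_R)q_R - 39q_R.
Leader FOC: 71/2 - q_R = 0, so q_R = 71/2.
Then q_D = (87 - 71/2)/2 = 103/4.

25.75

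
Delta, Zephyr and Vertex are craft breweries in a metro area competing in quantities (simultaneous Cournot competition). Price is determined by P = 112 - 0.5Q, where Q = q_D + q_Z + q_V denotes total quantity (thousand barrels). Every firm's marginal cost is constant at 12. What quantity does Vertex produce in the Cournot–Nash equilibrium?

50

Each firm earns π_i = (112 - 0.5Q)q_i - 12q_i.
First-order condition (treating rivals' output as given): 100 - q_i - (1/2)·Σ_{j≠i} q_j = 0.
By symmetry each firm produces the same amount; substituting Σ_{j≠i} q_j = 2q_i yields q_i = 100/2 = 50.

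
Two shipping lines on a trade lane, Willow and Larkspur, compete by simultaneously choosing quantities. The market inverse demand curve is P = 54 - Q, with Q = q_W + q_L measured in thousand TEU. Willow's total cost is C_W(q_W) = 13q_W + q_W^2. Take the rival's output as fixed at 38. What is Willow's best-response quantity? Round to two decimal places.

0.75

With the rival's output fixed at 38, Willow's profit is π_W = (54 - 38 - q_W)q_W - (13q_W + q_W²) = (16 - q_W)q_W - (13q_W + q_W²).
∂π_W/∂q_W = 3 - 4q_W = 0, so q_W = 3/4.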